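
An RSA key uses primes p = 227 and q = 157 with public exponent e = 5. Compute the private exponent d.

φ(n) = (p−1)(q−1) = 226·156 = 35256.
Need d with 5·d ≡ 1 (mod 35256). Apply the extended Euclidean algorithm:
35256 = 7051*5 + 1
5 = 5*1 + 0
Back-substitute:
1 = 35256 − 7051·5
So 5·(-7051) ≡ 1 (mod 35256), hence d ≡ -7051 ≡ 28205 (mod 35256).

28205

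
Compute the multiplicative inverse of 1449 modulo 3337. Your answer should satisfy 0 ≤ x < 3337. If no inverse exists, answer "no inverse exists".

2250

Apply the Euclidean algorithm to 3337 and 1449:
3337 = 2*1449 + 439
1449 = 3*439 + 132
439 = 3*132 + 43
132 = 3*43 + 3
43 = 14*3 + 1
3 = 3*1 + 0
Since gcd(1449, 3337) = 1, back-substitute to write 1 as a combination:
1 = 43 − 14·3
1 = −14·132 + 43·43
1 = 43·439 − 143·132
1 = −143·1449 + 472·439
1 = 472·3337 − 1087·1449
Thus 1449·(-1087) ≡ 1 (mod 3337); reducing, -1087 mod 3337 = 2250.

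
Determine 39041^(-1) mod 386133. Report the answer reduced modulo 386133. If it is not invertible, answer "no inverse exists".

119081

Run Euclid on (386133, 39041):
386133 = 9*39041 + 34764
39041 = 1*34764 + 4277
34764 = 8*4277 + 548
4277 = 7*548 + 441
548 = 1*441 + 107
441 = 4*107 + 13
107 = 8*13 + 3
13 = 4*3 + 1
3 = 3*1 + 0
The gcd is 1. Working backward:
1 = 13 − 4·3
1 = −4·107 + 33·13
1 = 33·441 − 136·107
1 = −136·548 + 169·441
1 = 169·4277 − 1319·548
1 = −1319·34764 + 10721·4277
1 = 10721·39041 − 12040·34764
1 = −12040·386133 + 119081·39041
So 39041·119081 ≡ 1 (mod 386133).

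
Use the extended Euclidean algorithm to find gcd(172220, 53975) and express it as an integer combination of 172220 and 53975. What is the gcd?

5

Euclidean algorithm:
172220 = 3·53975 + 10295
53975 = 5·10295 + 2500
10295 = 4·2500 + 295
2500 = 8·295 + 140
295 = 2·140 + 15
140 = 9·15 + 5
15 = 3·5 + 0
gcd(172220, 53975) = 5.
Express as a combination:
5 = 140 − 9·15
5 = −9·295 + 19·140
5 = 19·2500 − 161·295
5 = −161·10295 + 663·2500
5 = 663·53975 − 3476·10295
5 = −3476·172220 + 11091·53975
So 5 = (-3476)·172220 + (11091)·53975.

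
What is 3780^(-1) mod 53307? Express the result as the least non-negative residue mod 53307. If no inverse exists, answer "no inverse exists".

Euclidean algorithm on 53307, 3780:
53307 = 14*3780 + 387
3780 = 9*387 + 297
387 = 1*297 + 90
297 = 3*90 + 27
90 = 3*27 + 9
27 = 3*9 + 0
gcd(3780, 53307) = 9 ≠ 1, so 3780 has no multiplicative inverse modulo 53307.

no inverse exists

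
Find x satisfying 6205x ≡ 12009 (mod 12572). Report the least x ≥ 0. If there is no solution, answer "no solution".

First find gcd(6205, 12572):
12572 = 2×6205 + 162
6205 = 38×162 + 49
162 = 3×49 + 15
49 = 3×15 + 4
15 = 3×4 + 3
4 = 1×3 + 1
3 = 3×1 + 0
gcd = 1, so a unique solution mod 12572 exists.
Back-substitute for the Bézout coefficients:
1 = 4 − 3
1 = −15 + 4·4
1 = 4·49 − 13·15
1 = −13·162 + 43·49
1 = 43·6205 − 1647·162
1 = −1647·12572 + 3337·6205
So 6205·(3337) ≡ 1 (mod 12572), giving 6205⁻¹ ≡ 3337.
x ≡ 6205⁻¹·12009 ≡ 3337·12009 ≡ 7069 (mod 12572).

7069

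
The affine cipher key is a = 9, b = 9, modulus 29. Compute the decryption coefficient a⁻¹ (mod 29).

13

Apply the Euclidean algorithm to 29 and 9:
29 = 3*9 + 2
9 = 4*2 + 1
2 = 2*1 + 0
gcd = 1, so the inverse exists. Back-substitute:
1 = 9 − 4·2
1 = −4·29 + 13·9
So 9·13 ≡ 1 (mod 29).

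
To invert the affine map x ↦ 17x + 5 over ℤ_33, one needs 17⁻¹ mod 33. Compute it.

Apply the Euclidean algorithm to 33 and 17:
33 = 1·17 + 16
17 = 1·16 + 1
16 = 16·1 + 0
Since gcd(17, 33) = 1, back-substitute to write 1 as a combination:
1 = 17 − 16
1 = −33 + 2·17
So 17·2 ≡ 1 (mod 33).

2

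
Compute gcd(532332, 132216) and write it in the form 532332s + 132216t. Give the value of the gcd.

12

Euclidean algorithm:
532332 = 4*132216 + 3468
132216 = 38*3468 + 432
3468 = 8*432 + 12
432 = 36*12 + 0
gcd(532332, 132216) = 12.
Express as a combination:
12 = 3468 − 8·432
12 = −8·132216 + 305·3468
12 = 305·532332 − 1228·132216
So 12 = (305)·532332 + (-1228)·132216.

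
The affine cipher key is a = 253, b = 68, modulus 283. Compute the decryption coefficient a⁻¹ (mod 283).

66

Apply the Euclidean algorithm to 283 and 253:
283 = 1·253 + 30
253 = 8·30 + 13
30 = 2·13 + 4
13 = 3·4 + 1
4 = 4·1 + 0
gcd = 1, so the inverse exists. Back-substitute:
1 = 13 − 3·4
1 = −3·30 + 7·13
1 = 7·253 − 59·30
1 = −59·283 + 66·253
So 253·66 ≡ 1 (mod 283).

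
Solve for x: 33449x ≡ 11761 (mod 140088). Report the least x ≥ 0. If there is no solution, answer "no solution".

no solution

gcd(33449, 140088):
140088 = 4*33449 + 6292
33449 = 5*6292 + 1989
6292 = 3*1989 + 325
1989 = 6*325 + 39
325 = 8*39 + 13
39 = 3*13 + 0
gcd = 13, but 13 ∤ 11761, so the congruence has no solution.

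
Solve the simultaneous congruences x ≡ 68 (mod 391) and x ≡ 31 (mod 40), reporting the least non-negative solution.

Write x = 68 + 391·k. Then 391·k ≡ 31 − 68 ≡ 3 (mod 40).
Need 391⁻¹ mod 40. Extended Euclid on (40, 31):
40 = 1*31 + 9
31 = 3*9 + 4
9 = 2*4 + 1
4 = 4*1 + 0
Back-substitute:
1 = 9 − 2·4
1 = −2·31 + 7·9
1 = 7·40 − 9·31
391⁻¹ ≡ 31 (mod 40), so k ≡ 31·3 ≡ 13 (mod 40).
x = 68 + 391·13 = 5151.

5151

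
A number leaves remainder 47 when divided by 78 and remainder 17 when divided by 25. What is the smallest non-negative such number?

Write x = 47 + 78·k. Then 78·k ≡ 17 − 47 ≡ 20 (mod 25).
Need 78⁻¹ mod 25. Extended Euclid on (25, 3):
25 = 8*3 + 1
3 = 3*1 + 0
Back-substitute:
1 = 25 − 8·3
78⁻¹ ≡ 17 (mod 25), so k ≡ 17·20 ≡ 15 (mod 25).
x = 47 + 78·15 = 1217.

1217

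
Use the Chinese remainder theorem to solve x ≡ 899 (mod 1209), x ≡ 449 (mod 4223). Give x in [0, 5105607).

2179517

Write x = 899 + 1209·k. Then 1209·k ≡ 449 − 899 ≡ 3773 (mod 4223).
Need 1209⁻¹ mod 4223. Extended Euclid on (4223, 1209):
4223 = 3·1209 + 596
1209 = 2·596 + 17
596 = 35·17 + 1
17 = 17·1 + 0
Back-substitute:
1 = 596 − 35·17
1 = −35·1209 + 71·596
1 = 71·4223 − 248·1209
1209⁻¹ ≡ 3975 (mod 4223), so k ≡ 3975·3773 ≡ 1802 (mod 4223).
x = 899 + 1209·1802 = 2179517.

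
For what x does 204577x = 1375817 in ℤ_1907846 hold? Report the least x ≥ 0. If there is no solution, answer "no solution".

364049

First find gcd(204577, 1907846):
1907846 = 9·204577 + 66653
204577 = 3·66653 + 4618
66653 = 14·4618 + 2001
4618 = 2·2001 + 616
2001 = 3·616 + 153
616 = 4·153 + 4
153 = 38·4 + 1
4 = 4·1 + 0
gcd = 1, so a unique solution mod 1907846 exists.
Back-substitute for the Bézout coefficients:
1 = 153 − 38·4
1 = −38·616 + 153·153
1 = 153·2001 − 497·616
1 = −497·4618 + 1147·2001
1 = 1147·66653 − 16555·4618
1 = −16555·204577 + 50812·66653
1 = 50812·1907846 − 473863·204577
So 204577·(-473863) ≡ 1 (mod 1907846), giving 204577⁻¹ ≡ 1433983.
x ≡ 204577⁻¹·1375817 ≡ 1433983·1375817 ≡ 364049 (mod 1907846).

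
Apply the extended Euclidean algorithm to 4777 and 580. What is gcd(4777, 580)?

Apply Euclid's algorithm to 4777 and 580:
4777 = 8·580 + 137
580 = 4·137 + 32
137 = 4·32 + 9
32 = 3·9 + 5
9 = 1·5 + 4
5 = 1·4 + 1
4 = 4·1 + 0
gcd(4777, 580) = 1.
Back-substituting:
1 = 5 − 4
1 = −9 + 2·5
1 = 2·32 − 7·9
1 = −7·137 + 30·32
1 = 30·580 − 127·137
1 = −127·4777 + 1046·580
So 1 = (-127)·4777 + (1046)·580.

1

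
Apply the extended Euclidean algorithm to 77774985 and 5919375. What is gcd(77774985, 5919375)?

15

Apply Euclid's algorithm to 77774985 and 5919375:
77774985 = 13·5919375 + 823110
5919375 = 7·823110 + 157605
823110 = 5·157605 + 35085
157605 = 4·35085 + 17265
35085 = 2·17265 + 555
17265 = 31·555 + 60
555 = 9·60 + 15
60 = 4·15 + 0
gcd(77774985, 5919375) = 15.
Back-substituting:
15 = 555 − 9·60
15 = −9·17265 + 280·555
15 = 280·35085 − 569·17265
15 = −569·157605 + 2556·35085
15 = 2556·823110 − 13349·157605
15 = −13349·5919375 + 95999·823110
15 = 95999·77774985 − 1261336·5919375
So 15 = (95999)·77774985 + (-1261336)·5919375.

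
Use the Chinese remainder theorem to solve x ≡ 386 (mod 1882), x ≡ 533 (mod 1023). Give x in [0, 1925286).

Write x = 386 + 1882·k. Then 1882·k ≡ 533 − 386 ≡ 147 (mod 1023).
Need 1882⁻¹ mod 1023. Extended Euclid on (1023, 859):
1023 = 1*859 + 164
859 = 5*164 + 39
164 = 4*39 + 8
39 = 4*8 + 7
8 = 1*7 + 1
7 = 7*1 + 0
Back-substitute:
1 = 8 − 7
1 = −39 + 5·8
1 = 5·164 − 21·39
1 = −21·859 + 110·164
1 = 110·1023 − 131·859
1882⁻¹ ≡ 892 (mod 1023), so k ≡ 892·147 ≡ 180 (mod 1023).
x = 386 + 1882·180 = 339146.

339146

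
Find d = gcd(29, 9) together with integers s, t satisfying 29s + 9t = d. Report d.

Apply Euclid's algorithm to 29 and 9:
29 = 3×9 + 2
9 = 4×2 + 1
2 = 2×1 + 0
gcd(29, 9) = 1.
Express as a combination:
1 = 9 − 4·2
1 = −4·29 + 13·9
So 1 = (-4)·29 + (13)·9.

1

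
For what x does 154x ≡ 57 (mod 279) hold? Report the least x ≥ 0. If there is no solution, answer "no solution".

129

First find gcd(154, 279):
279 = 1·154 + 125
154 = 1·125 + 29
125 = 4·29 + 9
29 = 3·9 + 2
9 = 4·2 + 1
2 = 2·1 + 0
gcd = 1, so a unique solution mod 279 exists.
Back-substitute for the Bézout coefficients:
1 = 9 − 4·2
1 = −4·29 + 13·9
1 = 13·125 − 56·29
1 = −56·154 + 69·125
1 = 69·279 − 125·154
So 154·(-125) ≡ 1 (mod 279), giving 154⁻¹ ≡ 154.
x ≡ 154⁻¹·57 ≡ 154·57 ≡ 129 (mod 279).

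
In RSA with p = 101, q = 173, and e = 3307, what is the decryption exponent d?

φ(n) = (p−1)(q−1) = 100·172 = 17200.
Need d with 3307·d ≡ 1 (mod 17200). Apply the extended Euclidean algorithm:
17200 = 5*3307 + 665
3307 = 4*665 + 647
665 = 1*647 + 18
647 = 35*18 + 17
18 = 1*17 + 1
17 = 17*1 + 0
Back-substitute:
1 = 18 − 17
1 = −647 + 36·18
1 = 36·665 − 37·647
1 = −37·3307 + 184·665
1 = 184·17200 − 957·3307
So 3307·(-957) ≡ 1 (mod 17200), hence d ≡ -957 ≡ 16243 (mod 17200).

16243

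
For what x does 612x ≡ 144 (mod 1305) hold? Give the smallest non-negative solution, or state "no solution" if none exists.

77

First find gcd(612, 1305):
1305 = 2·612 + 81
612 = 7·81 + 45
81 = 1·45 + 36
45 = 1·36 + 9
36 = 4·9 + 0
gcd = 9 and 9 | 144, so solutions exist. Divide through by 9: 68x ≡ 16 (mod 145).
Now find 68⁻¹ mod 145:
145 = 2*68 + 9
68 = 7*9 + 5
9 = 1*5 + 4
5 = 1*4 + 1
4 = 4*1 + 0
Back-substitute:
1 = 5 − 4
1 = −9 + 2·5
1 = 2·68 − 15·9
1 = −15·145 + 32·68
So 68⁻¹ ≡ 32 (mod 145).
Then x ≡ 32·16 ≡ 77 (mod 145); the smallest non-negative solution is x = 77.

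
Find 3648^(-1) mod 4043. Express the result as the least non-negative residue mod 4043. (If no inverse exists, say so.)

174

Extended Euclidean algorithm:
4043 = 1×3648 + 395
3648 = 9×395 + 93
395 = 4×93 + 23
93 = 4×23 + 1
23 = 23×1 + 0
Since gcd(3648, 4043) = 1, back-substitute to write 1 as a combination:
1 = 93 − 4·23
1 = −4·395 + 17·93
1 = 17·3648 − 157·395
1 = −157·4043 + 174·3648
So 3648·174 ≡ 1 (mod 4043).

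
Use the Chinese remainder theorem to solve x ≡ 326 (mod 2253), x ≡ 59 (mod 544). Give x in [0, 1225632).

597371

Write x = 326 + 2253·k. Then 2253·k ≡ 59 − 326 ≡ 277 (mod 544).
Need 2253⁻¹ mod 544. Extended Euclid on (544, 77):
544 = 7*77 + 5
77 = 15*5 + 2
5 = 2*2 + 1
2 = 2*1 + 0
Back-substitute:
1 = 5 − 2·2
1 = −2·77 + 31·5
1 = 31·544 − 219·77
2253⁻¹ ≡ 325 (mod 544), so k ≡ 325·277 ≡ 265 (mod 544).
x = 326 + 2253·265 = 597371.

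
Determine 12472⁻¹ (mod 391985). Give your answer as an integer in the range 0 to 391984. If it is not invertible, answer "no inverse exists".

Apply the Euclidean algorithm to 391985 and 12472:
391985 = 31*12472 + 5353
12472 = 2*5353 + 1766
5353 = 3*1766 + 55
1766 = 32*55 + 6
55 = 9*6 + 1
6 = 6*1 + 0
Since gcd(12472, 391985) = 1, back-substitute to write 1 as a combination:
1 = 55 − 9·6
1 = −9·1766 + 289·55
1 = 289·5353 − 876·1766
1 = −876·12472 + 2041·5353
1 = 2041·391985 − 64147·12472
So 12472·(-64147) ≡ 1 (mod 391985), and -64147 ≡ 327838 (mod 391985).

327838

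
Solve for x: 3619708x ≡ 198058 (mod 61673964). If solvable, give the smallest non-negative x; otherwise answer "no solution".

gcd(3619708, 61673964):
61673964 = 17*3619708 + 138928
3619708 = 26*138928 + 7580
138928 = 18*7580 + 2488
7580 = 3*2488 + 116
2488 = 21*116 + 52
116 = 2*52 + 12
52 = 4*12 + 4
12 = 3*4 + 0
gcd = 4, but 4 ∤ 198058, so the congruence has no solution.

no solution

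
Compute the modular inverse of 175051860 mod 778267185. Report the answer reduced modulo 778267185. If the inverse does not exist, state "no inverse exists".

Euclidean algorithm on 778267185, 175051860:
778267185 = 4·175051860 + 78059745
175051860 = 2·78059745 + 18932370
78059745 = 4·18932370 + 2330265
18932370 = 8·2330265 + 290250
2330265 = 8·290250 + 8265
290250 = 35·8265 + 975
8265 = 8·975 + 465
975 = 2·465 + 45
465 = 10·45 + 15
45 = 3·15 + 0
gcd(175051860, 778267185) = 15 ≠ 1, so 175051860 has no multiplicative inverse modulo 778267185.

no inverse exists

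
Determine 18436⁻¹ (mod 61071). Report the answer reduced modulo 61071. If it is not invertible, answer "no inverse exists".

58888

Extended Euclidean algorithm:
61071 = 3*18436 + 5763
18436 = 3*5763 + 1147
5763 = 5*1147 + 28
1147 = 40*28 + 27
28 = 1*27 + 1
27 = 27*1 + 0
gcd = 1, so the inverse exists. Back-substitute:
1 = 28 − 27
1 = −1147 + 41·28
1 = 41·5763 − 206·1147
1 = −206·18436 + 659·5763
1 = 659·61071 − 2183·18436
Hence 18436⁻¹ ≡ -2183 ≡ 58888 (mod 61071).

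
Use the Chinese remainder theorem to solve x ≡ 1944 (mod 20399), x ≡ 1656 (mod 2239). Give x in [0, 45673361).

20604934

Write x = 1944 + 20399·k. Then 20399·k ≡ 1656 − 1944 ≡ 1951 (mod 2239).
Need 20399⁻¹ mod 2239. Extended Euclid on (2239, 248):
2239 = 9×248 + 7
248 = 35×7 + 3
7 = 2×3 + 1
3 = 3×1 + 0
Back-substitute:
1 = 7 − 2·3
1 = −2·248 + 71·7
1 = 71·2239 − 641·248
20399⁻¹ ≡ 1598 (mod 2239), so k ≡ 1598·1951 ≡ 1010 (mod 2239).
x = 1944 + 20399·1010 = 20604934.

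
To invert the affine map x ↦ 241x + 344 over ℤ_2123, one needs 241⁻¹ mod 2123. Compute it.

1154

Run Euclid on (2123, 241):
2123 = 8·241 + 195
241 = 1·195 + 46
195 = 4·46 + 11
46 = 4·11 + 2
11 = 5·2 + 1
2 = 2·1 + 0
Since gcd(241, 2123) = 1, back-substitute to write 1 as a combination:
1 = 11 − 5·2
1 = −5·46 + 21·11
1 = 21·195 − 89·46
1 = −89·241 + 110·195
1 = 110·2123 − 969·241
Thus 241·(-969) ≡ 1 (mod 2123); reducing, -969 mod 2123 = 1154.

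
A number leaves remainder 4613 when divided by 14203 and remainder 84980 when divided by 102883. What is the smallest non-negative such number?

315524258

Write x = 4613 + 14203·k. Then 14203·k ≡ 84980 − 4613 ≡ 80367 (mod 102883).
Need 14203⁻¹ mod 102883. Extended Euclid on (102883, 14203):
102883 = 7*14203 + 3462
14203 = 4*3462 + 355
3462 = 9*355 + 267
355 = 1*267 + 88
267 = 3*88 + 3
88 = 29*3 + 1
3 = 3*1 + 0
Back-substitute:
1 = 88 − 29·3
1 = −29·267 + 88·88
1 = 88·355 − 117·267
1 = −117·3462 + 1141·355
1 = 1141·14203 − 4681·3462
1 = −4681·102883 + 33908·14203
14203⁻¹ ≡ 33908 (mod 102883), so k ≡ 33908·80367 ≡ 22215 (mod 102883).
x = 4613 + 14203·22215 = 315524258.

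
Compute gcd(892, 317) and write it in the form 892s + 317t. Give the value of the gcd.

Apply Euclid's algorithm to 892 and 317:
892 = 2*317 + 258
317 = 1*258 + 59
258 = 4*59 + 22
59 = 2*22 + 15
22 = 1*15 + 7
15 = 2*7 + 1
7 = 7*1 + 0
gcd(892, 317) = 1.
Express as a combination:
1 = 15 − 2·7
1 = −2·22 + 3·15
1 = 3·59 − 8·22
1 = −8·258 + 35·59
1 = 35·317 − 43·258
1 = −43·892 + 121·317
So 1 = (-43)·892 + (121)·317.

1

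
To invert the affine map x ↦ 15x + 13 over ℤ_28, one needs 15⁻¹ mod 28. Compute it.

15

Run Euclid on (28, 15):
28 = 1*15 + 13
15 = 1*13 + 2
13 = 6*2 + 1
2 = 2*1 + 0
The gcd is 1. Working backward:
1 = 13 − 6·2
1 = −6·15 + 7·13
1 = 7·28 − 13·15
Hence 15⁻¹ ≡ -13 ≡ 15 (mod 28).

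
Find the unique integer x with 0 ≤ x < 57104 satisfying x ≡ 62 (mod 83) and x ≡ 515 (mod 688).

23219

Write x = 62 + 83·k. Then 83·k ≡ 515 − 62 ≡ 453 (mod 688).
Need 83⁻¹ mod 688. Extended Euclid on (688, 83):
688 = 8*83 + 24
83 = 3*24 + 11
24 = 2*11 + 2
11 = 5*2 + 1
2 = 2*1 + 0
Back-substitute:
1 = 11 − 5·2
1 = −5·24 + 11·11
1 = 11·83 − 38·24
1 = −38·688 + 315·83
83⁻¹ ≡ 315 (mod 688), so k ≡ 315·453 ≡ 279 (mod 688).
x = 62 + 83·279 = 23219.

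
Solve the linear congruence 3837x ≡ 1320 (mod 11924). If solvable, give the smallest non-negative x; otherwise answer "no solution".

308

First find gcd(3837, 11924):
11924 = 3×3837 + 413
3837 = 9×413 + 120
413 = 3×120 + 53
120 = 2×53 + 14
53 = 3×14 + 11
14 = 1×11 + 3
11 = 3×3 + 2
3 = 1×2 + 1
2 = 2×1 + 0
gcd = 1, so a unique solution mod 11924 exists.
Back-substitute for the Bézout coefficients:
1 = 3 − 2
1 = −11 + 4·3
1 = 4·14 − 5·11
1 = −5·53 + 19·14
1 = 19·120 − 43·53
1 = −43·413 + 148·120
1 = 148·3837 − 1375·413
1 = −1375·11924 + 4273·3837
So 3837·(4273) ≡ 1 (mod 11924), giving 3837⁻¹ ≡ 4273.
x ≡ 3837⁻¹·1320 ≡ 4273·1320 ≡ 308 (mod 11924).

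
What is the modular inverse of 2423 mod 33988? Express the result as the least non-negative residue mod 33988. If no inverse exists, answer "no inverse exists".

30383

Run Euclid on (33988, 2423):
33988 = 14*2423 + 66
2423 = 36*66 + 47
66 = 1*47 + 19
47 = 2*19 + 9
19 = 2*9 + 1
9 = 9*1 + 0
Since gcd(2423, 33988) = 1, back-substitute to write 1 as a combination:
1 = 19 − 2·9
1 = −2·47 + 5·19
1 = 5·66 − 7·47
1 = −7·2423 + 257·66
1 = 257·33988 − 3605·2423
So 2423·(-3605) ≡ 1 (mod 33988), and -3605 ≡ 30383 (mod 33988).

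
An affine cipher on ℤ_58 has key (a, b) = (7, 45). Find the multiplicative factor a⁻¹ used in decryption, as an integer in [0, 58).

25

gcd(58, 7) by repeated division:
58 = 8*7 + 2
7 = 3*2 + 1
2 = 2*1 + 0
The gcd is 1. Working backward:
1 = 7 − 3·2
1 = −3·58 + 25·7
So 7·25 ≡ 1 (mod 58).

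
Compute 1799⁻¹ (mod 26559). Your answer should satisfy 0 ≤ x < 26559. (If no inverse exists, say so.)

8666

Extended Euclidean algorithm:
26559 = 14·1799 + 1373
1799 = 1·1373 + 426
1373 = 3·426 + 95
426 = 4·95 + 46
95 = 2·46 + 3
46 = 15·3 + 1
3 = 3·1 + 0
Since gcd(1799, 26559) = 1, back-substitute to write 1 as a combination:
1 = 46 − 15·3
1 = −15·95 + 31·46
1 = 31·426 − 139·95
1 = −139·1373 + 448·426
1 = 448·1799 − 587·1373
1 = −587·26559 + 8666·1799
So 1799·8666 ≡ 1 (mod 26559).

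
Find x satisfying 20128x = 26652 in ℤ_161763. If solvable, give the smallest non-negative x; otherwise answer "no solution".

85737

First find gcd(20128, 161763):
161763 = 8*20128 + 739
20128 = 27*739 + 175
739 = 4*175 + 39
175 = 4*39 + 19
39 = 2*19 + 1
19 = 19*1 + 0
gcd = 1, so a unique solution mod 161763 exists.
Back-substitute for the Bézout coefficients:
1 = 39 − 2·19
1 = −2·175 + 9·39
1 = 9·739 − 38·175
1 = −38·20128 + 1035·739
1 = 1035·161763 − 8318·20128
So 20128·(-8318) ≡ 1 (mod 161763), giving 20128⁻¹ ≡ 153445.
x ≡ 20128⁻¹·26652 ≡ 153445·26652 ≡ 85737 (mod 161763).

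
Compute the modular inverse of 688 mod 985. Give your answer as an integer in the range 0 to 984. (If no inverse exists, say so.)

262

Run Euclid on (985, 688):
985 = 1×688 + 297
688 = 2×297 + 94
297 = 3×94 + 15
94 = 6×15 + 4
15 = 3×4 + 3
4 = 1×3 + 1
3 = 3×1 + 0
gcd = 1, so the inverse exists. Back-substitute:
1 = 4 − 3
1 = −15 + 4·4
1 = 4·94 − 25·15
1 = −25·297 + 79·94
1 = 79·688 − 183·297
1 = −183·985 + 262·688
So 688·262 ≡ 1 (mod 985).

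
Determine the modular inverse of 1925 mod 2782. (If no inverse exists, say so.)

1925

Apply the Euclidean algorithm to 2782 and 1925:
2782 = 1·1925 + 857
1925 = 2·857 + 211
857 = 4·211 + 13
211 = 16·13 + 3
13 = 4·3 + 1
3 = 3·1 + 0
The gcd is 1. Working backward:
1 = 13 − 4·3
1 = −4·211 + 65·13
1 = 65·857 − 264·211
1 = −264·1925 + 593·857
1 = 593·2782 − 857·1925
Hence 1925⁻¹ ≡ -857 ≡ 1925 (mod 2782).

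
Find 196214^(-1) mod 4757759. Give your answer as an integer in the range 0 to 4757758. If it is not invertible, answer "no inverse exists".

Extended Euclidean algorithm:
4757759 = 24·196214 + 48623
196214 = 4·48623 + 1722
48623 = 28·1722 + 407
1722 = 4·407 + 94
407 = 4·94 + 31
94 = 3·31 + 1
31 = 31·1 + 0
The gcd is 1. Working backward:
1 = 94 − 3·31
1 = −3·407 + 13·94
1 = 13·1722 − 55·407
1 = −55·48623 + 1553·1722
1 = 1553·196214 − 6267·48623
1 = −6267·4757759 + 151961·196214
So 196214·151961 ≡ 1 (mod 4757759).

151961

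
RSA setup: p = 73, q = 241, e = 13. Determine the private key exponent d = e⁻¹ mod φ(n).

5317

φ(n) = (p−1)(q−1) = 72·240 = 17280.
Need d with 13·d ≡ 1 (mod 17280). Apply the extended Euclidean algorithm:
17280 = 1329*13 + 3
13 = 4*3 + 1
3 = 3*1 + 0
Back-substitute:
1 = 13 − 4·3
1 = −4·17280 + 5317·13
So 13·5317 ≡ 1 (mod 17280), hence d = 5317.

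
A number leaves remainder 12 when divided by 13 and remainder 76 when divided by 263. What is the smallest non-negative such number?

Write x = 12 + 13·k. Then 13·k ≡ 76 − 12 ≡ 64 (mod 263).
Need 13⁻¹ mod 263. Extended Euclid on (263, 13):
263 = 20·13 + 3
13 = 4·3 + 1
3 = 3·1 + 0
Back-substitute:
1 = 13 − 4·3
1 = −4·263 + 81·13
13⁻¹ ≡ 81 (mod 263), so k ≡ 81·64 ≡ 187 (mod 263).
x = 12 + 13·187 = 2443.

2443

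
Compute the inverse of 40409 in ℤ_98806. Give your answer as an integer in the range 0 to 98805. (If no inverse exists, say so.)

68315

Extended Euclidean algorithm:
98806 = 2*40409 + 17988
40409 = 2*17988 + 4433
17988 = 4*4433 + 256
4433 = 17*256 + 81
256 = 3*81 + 13
81 = 6*13 + 3
13 = 4*3 + 1
3 = 3*1 + 0
Since gcd(40409, 98806) = 1, back-substitute to write 1 as a combination:
1 = 13 − 4·3
1 = −4·81 + 25·13
1 = 25·256 − 79·81
1 = −79·4433 + 1368·256
1 = 1368·17988 − 5551·4433
1 = −5551·40409 + 12470·17988
1 = 12470·98806 − 30491·40409
Hence 40409⁻¹ ≡ -30491 ≡ 68315 (mod 98806).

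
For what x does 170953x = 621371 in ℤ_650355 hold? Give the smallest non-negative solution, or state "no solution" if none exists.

212207

First find gcd(170953, 650355):
650355 = 3·170953 + 137496
170953 = 1·137496 + 33457
137496 = 4·33457 + 3668
33457 = 9·3668 + 445
3668 = 8·445 + 108
445 = 4·108 + 13
108 = 8·13 + 4
13 = 3·4 + 1
4 = 4·1 + 0
gcd = 1, so a unique solution mod 650355 exists.
Back-substitute for the Bézout coefficients:
1 = 13 − 3·4
1 = −3·108 + 25·13
1 = 25·445 − 103·108
1 = −103·3668 + 849·445
1 = 849·33457 − 7744·3668
1 = −7744·137496 + 31825·33457
1 = 31825·170953 − 39569·137496
1 = −39569·650355 + 150532·170953
So 170953·(150532) ≡ 1 (mod 650355), giving 170953⁻¹ ≡ 150532.
x ≡ 170953⁻¹·621371 ≡ 150532·621371 ≡ 212207 (mod 650355).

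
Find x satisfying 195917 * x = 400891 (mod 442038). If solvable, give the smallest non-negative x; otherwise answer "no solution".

437963

First find gcd(195917, 442038):
442038 = 2×195917 + 50204
195917 = 3×50204 + 45305
50204 = 1×45305 + 4899
45305 = 9×4899 + 1214
4899 = 4×1214 + 43
1214 = 28×43 + 10
43 = 4×10 + 3
10 = 3×3 + 1
3 = 3×1 + 0
gcd = 1, so a unique solution mod 442038 exists.
Back-substitute for the Bézout coefficients:
1 = 10 − 3·3
1 = −3·43 + 13·10
1 = 13·1214 − 367·43
1 = −367·4899 + 1481·1214
1 = 1481·45305 − 13696·4899
1 = −13696·50204 + 15177·45305
1 = 15177·195917 − 59227·50204
1 = −59227·442038 + 133631·195917
So 195917·(133631) ≡ 1 (mod 442038), giving 195917⁻¹ ≡ 133631.
x ≡ 195917⁻¹·400891 ≡ 133631·400891 ≡ 437963 (mod 442038).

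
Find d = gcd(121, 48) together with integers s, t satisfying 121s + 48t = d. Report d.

1

Apply Euclid's algorithm to 121 and 48:
121 = 2·48 + 25
48 = 1·25 + 23
25 = 1·23 + 2
23 = 11·2 + 1
2 = 2·1 + 0
gcd(121, 48) = 1.
Working backward:
1 = 23 − 11·2
1 = −11·25 + 12·23
1 = 12·48 − 23·25
1 = −23·121 + 58·48
So 1 = (-23)·121 + (58)·48.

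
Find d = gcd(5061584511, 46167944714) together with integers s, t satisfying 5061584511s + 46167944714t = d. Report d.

1

Repeated division:
46167944714 = 9*5061584511 + 613684115
5061584511 = 8*613684115 + 152111591
613684115 = 4*152111591 + 5237751
152111591 = 29*5237751 + 216812
5237751 = 24*216812 + 34263
216812 = 6*34263 + 11234
34263 = 3*11234 + 561
11234 = 20*561 + 14
561 = 40*14 + 1
14 = 14*1 + 0
gcd(5061584511, 46167944714) = 1.
Back-substituting:
1 = 561 − 40·14
1 = −40·11234 + 801·561
1 = 801·34263 − 2443·11234
1 = −2443·216812 + 15459·34263
1 = 15459·5237751 − 373459·216812
1 = −373459·152111591 + 10845770·5237751
1 = 10845770·613684115 − 43756539·152111591
1 = −43756539·5061584511 + 360898082·613684115
1 = 360898082·46167944714 − 3291839277·5061584511
So 1 = (360898082)·46167944714 + (-3291839277)·5061584511.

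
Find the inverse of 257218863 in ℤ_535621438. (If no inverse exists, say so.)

Compute gcd(257218863, 535621438):
535621438 = 2×257218863 + 21183712
257218863 = 12×21183712 + 3014319
21183712 = 7×3014319 + 83479
3014319 = 36×83479 + 9075
83479 = 9×9075 + 1804
9075 = 5×1804 + 55
1804 = 32×55 + 44
55 = 1×44 + 11
44 = 4×11 + 0
gcd(257218863, 535621438) = 11 ≠ 1, so 257218863 has no multiplicative inverse modulo 535621438.

no inverse exists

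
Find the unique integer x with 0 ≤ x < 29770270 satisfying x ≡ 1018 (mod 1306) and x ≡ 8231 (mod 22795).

7462196

Write x = 1018 + 1306·k. Then 1306·k ≡ 8231 − 1018 ≡ 7213 (mod 22795).
Need 1306⁻¹ mod 22795. Extended Euclid on (22795, 1306):
22795 = 17*1306 + 593
1306 = 2*593 + 120
593 = 4*120 + 113
120 = 1*113 + 7
113 = 16*7 + 1
7 = 7*1 + 0
Back-substitute:
1 = 113 − 16·7
1 = −16·120 + 17·113
1 = 17·593 − 84·120
1 = −84·1306 + 185·593
1 = 185·22795 − 3229·1306
1306⁻¹ ≡ 19566 (mod 22795), so k ≡ 19566·7213 ≡ 5713 (mod 22795).
x = 1018 + 1306·5713 = 7462196.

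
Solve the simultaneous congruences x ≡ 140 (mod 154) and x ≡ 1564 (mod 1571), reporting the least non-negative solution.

186942

Write x = 140 + 154·k. Then 154·k ≡ 1564 − 140 ≡ 1424 (mod 1571).
Need 154⁻¹ mod 1571. Extended Euclid on (1571, 154):
1571 = 10×154 + 31
154 = 4×31 + 30
31 = 1×30 + 1
30 = 30×1 + 0
Back-substitute:
1 = 31 − 30
1 = −154 + 5·31
1 = 5·1571 − 51·154
154⁻¹ ≡ 1520 (mod 1571), so k ≡ 1520·1424 ≡ 1213 (mod 1571).
x = 140 + 154·1213 = 186942.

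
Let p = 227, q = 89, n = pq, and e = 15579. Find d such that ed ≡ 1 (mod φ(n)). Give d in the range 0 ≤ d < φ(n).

14931

φ(n) = (p−1)(q−1) = 226·88 = 19888.
Need d with 15579·d ≡ 1 (mod 19888). Apply the extended Euclidean algorithm:
19888 = 1×15579 + 4309
15579 = 3×4309 + 2652
4309 = 1×2652 + 1657
2652 = 1×1657 + 995
1657 = 1×995 + 662
995 = 1×662 + 333
662 = 1×333 + 329
333 = 1×329 + 4
329 = 82×4 + 1
4 = 4×1 + 0
Back-substitute:
1 = 329 − 82·4
1 = −82·333 + 83·329
1 = 83·662 − 165·333
1 = −165·995 + 248·662
1 = 248·1657 − 413·995
1 = −413·2652 + 661·1657
1 = 661·4309 − 1074·2652
1 = −1074·15579 + 3883·4309
1 = 3883·19888 − 4957·15579
So 15579·(-4957) ≡ 1 (mod 19888), hence d ≡ -4957 ≡ 14931 (mod 19888).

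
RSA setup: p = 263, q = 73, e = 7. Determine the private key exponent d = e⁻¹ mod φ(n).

2695

φ(n) = (p−1)(q−1) = 262·72 = 18864.
Need d with 7·d ≡ 1 (mod 18864). Apply the extended Euclidean algorithm:
18864 = 2694*7 + 6
7 = 1*6 + 1
6 = 6*1 + 0
Back-substitute:
1 = 7 − 6
1 = −18864 + 2695·7
So 7·2695 ≡ 1 (mod 18864), hence d = 2695.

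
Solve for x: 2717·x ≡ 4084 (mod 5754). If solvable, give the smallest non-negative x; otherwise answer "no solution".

First find gcd(2717, 5754):
5754 = 2·2717 + 320
2717 = 8·320 + 157
320 = 2·157 + 6
157 = 26·6 + 1
6 = 6·1 + 0
gcd = 1, so a unique solution mod 5754 exists.
Back-substitute for the Bézout coefficients:
1 = 157 − 26·6
1 = −26·320 + 53·157
1 = 53·2717 − 450·320
1 = −450·5754 + 953·2717
So 2717·(953) ≡ 1 (mod 5754), giving 2717⁻¹ ≡ 953.
x ≡ 2717⁻¹·4084 ≡ 953·4084 ≡ 2348 (mod 5754).

2348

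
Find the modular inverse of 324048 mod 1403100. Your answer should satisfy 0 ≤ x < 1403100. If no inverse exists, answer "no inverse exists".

no inverse exists

Euclidean algorithm on 1403100, 324048:
1403100 = 4·324048 + 106908
324048 = 3·106908 + 3324
106908 = 32·3324 + 540
3324 = 6·540 + 84
540 = 6·84 + 36
84 = 2·36 + 12
36 = 3·12 + 0
The gcd is 12, not 1, hence no inverse exists.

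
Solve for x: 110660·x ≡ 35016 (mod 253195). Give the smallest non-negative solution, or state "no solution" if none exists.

no solution

gcd(110660, 253195):
253195 = 2·110660 + 31875
110660 = 3·31875 + 15035
31875 = 2·15035 + 1805
15035 = 8·1805 + 595
1805 = 3·595 + 20
595 = 29·20 + 15
20 = 1·15 + 5
15 = 3·5 + 0
gcd = 5, but 5 ∤ 35016, so the congruence has no solution.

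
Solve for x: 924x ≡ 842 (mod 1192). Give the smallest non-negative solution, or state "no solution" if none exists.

no solution

gcd(924, 1192):
1192 = 1*924 + 268
924 = 3*268 + 120
268 = 2*120 + 28
120 = 4*28 + 8
28 = 3*8 + 4
8 = 2*4 + 0
gcd = 4, but 4 ∤ 842, so the congruence has no solution.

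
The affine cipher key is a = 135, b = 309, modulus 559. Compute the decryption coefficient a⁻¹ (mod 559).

294

Run Euclid on (559, 135):
559 = 4*135 + 19
135 = 7*19 + 2
19 = 9*2 + 1
2 = 2*1 + 0
Since gcd(135, 559) = 1, back-substitute to write 1 as a combination:
1 = 19 − 9·2
1 = −9·135 + 64·19
1 = 64·559 − 265·135
Hence 135⁻¹ ≡ -265 ≡ 294 (mod 559).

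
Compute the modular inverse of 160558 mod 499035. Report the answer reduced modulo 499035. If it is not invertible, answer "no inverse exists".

Extended Euclidean algorithm:
499035 = 3×160558 + 17361
160558 = 9×17361 + 4309
17361 = 4×4309 + 125
4309 = 34×125 + 59
125 = 2×59 + 7
59 = 8×7 + 3
7 = 2×3 + 1
3 = 3×1 + 0
The gcd is 1. Working backward:
1 = 7 − 2·3
1 = −2·59 + 17·7
1 = 17·125 − 36·59
1 = −36·4309 + 1241·125
1 = 1241·17361 − 5000·4309
1 = −5000·160558 + 46241·17361
1 = 46241·499035 − 143723·160558
Hence 160558⁻¹ ≡ -143723 ≡ 355312 (mod 499035).

355312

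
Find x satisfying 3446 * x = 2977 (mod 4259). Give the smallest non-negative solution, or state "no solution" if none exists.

3260

First find gcd(3446, 4259):
4259 = 1×3446 + 813
3446 = 4×813 + 194
813 = 4×194 + 37
194 = 5×37 + 9
37 = 4×9 + 1
9 = 9×1 + 0
gcd = 1, so a unique solution mod 4259 exists.
Back-substitute for the Bézout coefficients:
1 = 37 − 4·9
1 = −4·194 + 21·37
1 = 21·813 − 88·194
1 = −88·3446 + 373·813
1 = 373·4259 − 461·3446
So 3446·(-461) ≡ 1 (mod 4259), giving 3446⁻¹ ≡ 3798.
x ≡ 3446⁻¹·2977 ≡ 3798·2977 ≡ 3260 (mod 4259).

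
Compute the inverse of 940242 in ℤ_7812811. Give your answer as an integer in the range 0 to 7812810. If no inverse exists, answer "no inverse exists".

gcd(7812811, 940242) by repeated division:
7812811 = 8*940242 + 290875
940242 = 3*290875 + 67617
290875 = 4*67617 + 20407
67617 = 3*20407 + 6396
20407 = 3*6396 + 1219
6396 = 5*1219 + 301
1219 = 4*301 + 15
301 = 20*15 + 1
15 = 15*1 + 0
The gcd is 1. Working backward:
1 = 301 − 20·15
1 = −20·1219 + 81·301
1 = 81·6396 − 425·1219
1 = −425·20407 + 1356·6396
1 = 1356·67617 − 4493·20407
1 = −4493·290875 + 19328·67617
1 = 19328·940242 − 62477·290875
1 = −62477·7812811 + 519144·940242
So 940242·519144 ≡ 1 (mod 7812811).

519144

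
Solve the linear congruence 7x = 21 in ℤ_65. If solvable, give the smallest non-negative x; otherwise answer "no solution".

First find gcd(7, 65):
65 = 9·7 + 2
7 = 3·2 + 1
2 = 2·1 + 0
gcd = 1, so a unique solution mod 65 exists.
Back-substitute for the Bézout coefficients:
1 = 7 − 3·2
1 = −3·65 + 28·7
So 7·(28) ≡ 1 (mod 65), giving 7⁻¹ ≡ 28.
x ≡ 7⁻¹·21 ≡ 28·21 ≡ 3 (mod 65).

3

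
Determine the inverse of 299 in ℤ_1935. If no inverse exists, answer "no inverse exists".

gcd(1935, 299) by repeated division:
1935 = 6·299 + 141
299 = 2·141 + 17
141 = 8·17 + 5
17 = 3·5 + 2
5 = 2·2 + 1
2 = 2·1 + 0
The gcd is 1. Working backward:
1 = 5 − 2·2
1 = −2·17 + 7·5
1 = 7·141 − 58·17
1 = −58·299 + 123·141
1 = 123·1935 − 796·299
Hence 299⁻¹ ≡ -796 ≡ 1139 (mod 1935).

1139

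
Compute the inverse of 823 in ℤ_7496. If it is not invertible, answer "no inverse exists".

gcd(7496, 823) by repeated division:
7496 = 9*823 + 89
823 = 9*89 + 22
89 = 4*22 + 1
22 = 22*1 + 0
gcd = 1, so the inverse exists. Back-substitute:
1 = 89 − 4·22
1 = −4·823 + 37·89
1 = 37·7496 − 337·823
So 823·(-337) ≡ 1 (mod 7496), and -337 ≡ 7159 (mod 7496).

7159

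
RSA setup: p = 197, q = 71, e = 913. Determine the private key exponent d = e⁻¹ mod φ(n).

φ(n) = (p−1)(q−1) = 196·70 = 13720.
Need d with 913·d ≡ 1 (mod 13720). Apply the extended Euclidean algorithm:
13720 = 15·913 + 25
913 = 36·25 + 13
25 = 1·13 + 12
13 = 1·12 + 1
12 = 12·1 + 0
Back-substitute:
1 = 13 − 12
1 = −25 + 2·13
1 = 2·913 − 73·25
1 = −73·13720 + 1097·913
So 913·1097 ≡ 1 (mod 13720), hence d = 1097.

1097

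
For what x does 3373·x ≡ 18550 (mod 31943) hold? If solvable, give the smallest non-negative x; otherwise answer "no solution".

16692

First find gcd(3373, 31943):
31943 = 9·3373 + 1586
3373 = 2·1586 + 201
1586 = 7·201 + 179
201 = 1·179 + 22
179 = 8·22 + 3
22 = 7·3 + 1
3 = 3·1 + 0
gcd = 1, so a unique solution mod 31943 exists.
Back-substitute for the Bézout coefficients:
1 = 22 − 7·3
1 = −7·179 + 57·22
1 = 57·201 − 64·179
1 = −64·1586 + 505·201
1 = 505·3373 − 1074·1586
1 = −1074·31943 + 10171·3373
So 3373·(10171) ≡ 1 (mod 31943), giving 3373⁻¹ ≡ 10171.
x ≡ 3373⁻¹·18550 ≡ 10171·18550 ≡ 16692 (mod 31943).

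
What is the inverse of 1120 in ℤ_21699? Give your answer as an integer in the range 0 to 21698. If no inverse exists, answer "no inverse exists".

Extended Euclidean algorithm:
21699 = 19·1120 + 419
1120 = 2·419 + 282
419 = 1·282 + 137
282 = 2·137 + 8
137 = 17·8 + 1
8 = 8·1 + 0
Since gcd(1120, 21699) = 1, back-substitute to write 1 as a combination:
1 = 137 − 17·8
1 = −17·282 + 35·137
1 = 35·419 − 52·282
1 = −52·1120 + 139·419
1 = 139·21699 − 2693·1120
Thus 1120·(-2693) ≡ 1 (mod 21699); reducing, -2693 mod 21699 = 19006.

19006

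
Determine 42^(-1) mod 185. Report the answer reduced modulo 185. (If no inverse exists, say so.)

gcd(185, 42) by repeated division:
185 = 4×42 + 17
42 = 2×17 + 8
17 = 2×8 + 1
8 = 8×1 + 0
Since gcd(42, 185) = 1, back-substitute to write 1 as a combination:
1 = 17 − 2·8
1 = −2·42 + 5·17
1 = 5·185 − 22·42
Thus 42·(-22) ≡ 1 (mod 185); reducing, -22 mod 185 = 163.

163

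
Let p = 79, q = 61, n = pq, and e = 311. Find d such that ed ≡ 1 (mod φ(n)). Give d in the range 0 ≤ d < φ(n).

3431

φ(n) = (p−1)(q−1) = 78·60 = 4680.
Need d with 311·d ≡ 1 (mod 4680). Apply the extended Euclidean algorithm:
4680 = 15·311 + 15
311 = 20·15 + 11
15 = 1·11 + 4
11 = 2·4 + 3
4 = 1·3 + 1
3 = 3·1 + 0
Back-substitute:
1 = 4 − 3
1 = −11 + 3·4
1 = 3·15 − 4·11
1 = −4·311 + 83·15
1 = 83·4680 − 1249·311
So 311·(-1249) ≡ 1 (mod 4680), hence d ≡ -1249 ≡ 3431 (mod 4680).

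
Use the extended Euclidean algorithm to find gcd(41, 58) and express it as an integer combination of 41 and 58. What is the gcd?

Euclidean algorithm:
58 = 1×41 + 17
41 = 2×17 + 7
17 = 2×7 + 3
7 = 2×3 + 1
3 = 3×1 + 0
gcd(41, 58) = 1.
Back-substituting:
1 = 7 − 2·3
1 = −2·17 + 5·7
1 = 5·41 − 12·17
1 = −12·58 + 17·41
So 1 = (-12)·58 + (17)·41.

1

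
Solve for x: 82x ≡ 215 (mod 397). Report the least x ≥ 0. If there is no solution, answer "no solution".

First find gcd(82, 397):
397 = 4×82 + 69
82 = 1×69 + 13
69 = 5×13 + 4
13 = 3×4 + 1
4 = 4×1 + 0
gcd = 1, so a unique solution mod 397 exists.
Back-substitute for the Bézout coefficients:
1 = 13 − 3·4
1 = −3·69 + 16·13
1 = 16·82 − 19·69
1 = −19·397 + 92·82
So 82·(92) ≡ 1 (mod 397), giving 82⁻¹ ≡ 92.
x ≡ 82⁻¹·215 ≡ 92·215 ≡ 327 (mod 397).

327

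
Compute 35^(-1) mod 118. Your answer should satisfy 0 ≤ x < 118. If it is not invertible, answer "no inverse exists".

27

Run Euclid on (118, 35):
118 = 3·35 + 13
35 = 2·13 + 9
13 = 1·9 + 4
9 = 2·4 + 1
4 = 4·1 + 0
The gcd is 1. Working backward:
1 = 9 − 2·4
1 = −2·13 + 3·9
1 = 3·35 − 8·13
1 = −8·118 + 27·35
So 35·27 ≡ 1 (mod 118).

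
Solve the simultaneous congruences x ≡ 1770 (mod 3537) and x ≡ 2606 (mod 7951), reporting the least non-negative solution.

9647169

Write x = 1770 + 3537·k. Then 3537·k ≡ 2606 − 1770 ≡ 836 (mod 7951).
Need 3537⁻¹ mod 7951. Extended Euclid on (7951, 3537):
7951 = 2×3537 + 877
3537 = 4×877 + 29
877 = 30×29 + 7
29 = 4×7 + 1
7 = 7×1 + 0
Back-substitute:
1 = 29 − 4·7
1 = −4·877 + 121·29
1 = 121·3537 − 488·877
1 = −488·7951 + 1097·3537
3537⁻¹ ≡ 1097 (mod 7951), so k ≡ 1097·836 ≡ 2727 (mod 7951).
x = 1770 + 3537·2727 = 9647169.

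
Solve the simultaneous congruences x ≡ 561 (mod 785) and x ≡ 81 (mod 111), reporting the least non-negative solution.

40596

Write x = 561 + 785·k. Then 785·k ≡ 81 − 561 ≡ 75 (mod 111).
Need 785⁻¹ mod 111. Extended Euclid on (111, 8):
111 = 13×8 + 7
8 = 1×7 + 1
7 = 7×1 + 0
Back-substitute:
1 = 8 − 7
1 = −111 + 14·8
785⁻¹ ≡ 14 (mod 111), so k ≡ 14·75 ≡ 51 (mod 111).
x = 561 + 785·51 = 40596.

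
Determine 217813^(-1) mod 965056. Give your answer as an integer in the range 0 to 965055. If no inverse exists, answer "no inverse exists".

741117

Apply the Euclidean algorithm to 965056 and 217813:
965056 = 4·217813 + 93804
217813 = 2·93804 + 30205
93804 = 3·30205 + 3189
30205 = 9·3189 + 1504
3189 = 2·1504 + 181
1504 = 8·181 + 56
181 = 3·56 + 13
56 = 4·13 + 4
13 = 3·4 + 1
4 = 4·1 + 0
gcd = 1, so the inverse exists. Back-substitute:
1 = 13 − 3·4
1 = −3·56 + 13·13
1 = 13·181 − 42·56
1 = −42·1504 + 349·181
1 = 349·3189 − 740·1504
1 = −740·30205 + 7009·3189
1 = 7009·93804 − 21767·30205
1 = −21767·217813 + 50543·93804
1 = 50543·965056 − 223939·217813
Hence 217813⁻¹ ≡ -223939 ≡ 741117 (mod 965056).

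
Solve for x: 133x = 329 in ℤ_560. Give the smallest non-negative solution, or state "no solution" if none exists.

53

First find gcd(133, 560):
560 = 4*133 + 28
133 = 4*28 + 21
28 = 1*21 + 7
21 = 3*7 + 0
gcd = 7 and 7 | 329, so solutions exist. Divide through by 7: 19x ≡ 47 (mod 80).
Now find 19⁻¹ mod 80:
80 = 4·19 + 4
19 = 4·4 + 3
4 = 1·3 + 1
3 = 3·1 + 0
Back-substitute:
1 = 4 − 3
1 = −19 + 5·4
1 = 5·80 − 21·19
So 19·(-21) ≡ 1 (mod 80), i.e. 19⁻¹ ≡ 59.
Then x ≡ 59·47 ≡ 53 (mod 80); the smallest non-negative solution is x = 53.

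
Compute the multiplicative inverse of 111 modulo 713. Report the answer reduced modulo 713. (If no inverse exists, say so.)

Extended Euclidean algorithm:
713 = 6*111 + 47
111 = 2*47 + 17
47 = 2*17 + 13
17 = 1*13 + 4
13 = 3*4 + 1
4 = 4*1 + 0
gcd = 1, so the inverse exists. Back-substitute:
1 = 13 − 3·4
1 = −3·17 + 4·13
1 = 4·47 − 11·17
1 = −11·111 + 26·47
1 = 26·713 − 167·111
Hence 111⁻¹ ≡ -167 ≡ 546 (mod 713).

546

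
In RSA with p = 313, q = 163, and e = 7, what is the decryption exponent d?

φ(n) = (p−1)(q−1) = 312·162 = 50544.
Need d with 7·d ≡ 1 (mod 50544). Apply the extended Euclidean algorithm:
50544 = 7220*7 + 4
7 = 1*4 + 3
4 = 1*3 + 1
3 = 3*1 + 0
Back-substitute:
1 = 4 − 3
1 = −7 + 2·4
1 = 2·50544 − 14441·7
So 7·(-14441) ≡ 1 (mod 50544), hence d ≡ -14441 ≡ 36103 (mod 50544).

36103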